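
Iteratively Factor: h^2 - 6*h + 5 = (h - 5)*(h - 1)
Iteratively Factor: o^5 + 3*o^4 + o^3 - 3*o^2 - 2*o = (o + 2)*(o^4 + o^3 - o^2 - o) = (o + 1)*(o + 2)*(o^3 - o) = o*(o + 1)*(o + 2)*(o^2 - 1) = o*(o - 1)*(o + 1)*(o + 2)*(o + 1)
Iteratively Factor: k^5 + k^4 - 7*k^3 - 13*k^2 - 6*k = (k + 1)*(k^4 - 7*k^2 - 6*k) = (k + 1)^2*(k^3 - k^2 - 6*k) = (k + 1)^2*(k + 2)*(k^2 - 3*k) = (k - 3)*(k + 1)^2*(k + 2)*(k)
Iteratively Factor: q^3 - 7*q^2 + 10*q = (q - 2)*(q^2 - 5*q) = q*(q - 2)*(q - 5)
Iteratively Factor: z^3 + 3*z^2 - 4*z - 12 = (z - 2)*(z^2 + 5*z + 6) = (z - 2)*(z + 3)*(z + 2)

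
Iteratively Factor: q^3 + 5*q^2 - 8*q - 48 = (q + 4)*(q^2 + q - 12) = (q + 4)^2*(q - 3)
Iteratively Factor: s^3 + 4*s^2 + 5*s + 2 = (s + 1)*(s^2 + 3*s + 2) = (s + 1)*(s + 2)*(s + 1)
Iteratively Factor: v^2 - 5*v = (v - 5)*(v)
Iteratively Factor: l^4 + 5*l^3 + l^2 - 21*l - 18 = (l - 2)*(l^3 + 7*l^2 + 15*l + 9) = (l - 2)*(l + 1)*(l^2 + 6*l + 9) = (l - 2)*(l + 1)*(l + 3)*(l + 3)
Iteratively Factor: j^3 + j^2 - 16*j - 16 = (j + 4)*(j^2 - 3*j - 4) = (j + 1)*(j + 4)*(j - 4)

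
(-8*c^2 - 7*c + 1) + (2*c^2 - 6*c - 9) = -6*c^2 - 13*c - 8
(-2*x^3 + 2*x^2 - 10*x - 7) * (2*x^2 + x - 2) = -4*x^5 + 2*x^4 - 14*x^3 - 28*x^2 + 13*x + 14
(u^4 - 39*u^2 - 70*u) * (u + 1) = u^5 + u^4 - 39*u^3 - 109*u^2 - 70*u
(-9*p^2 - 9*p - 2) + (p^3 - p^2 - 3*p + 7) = p^3 - 10*p^2 - 12*p + 5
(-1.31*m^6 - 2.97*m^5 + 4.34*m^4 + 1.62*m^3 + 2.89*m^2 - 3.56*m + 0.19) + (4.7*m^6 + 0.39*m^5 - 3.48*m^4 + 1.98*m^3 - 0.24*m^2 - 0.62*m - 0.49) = 3.39*m^6 - 2.58*m^5 + 0.86*m^4 + 3.6*m^3 + 2.65*m^2 - 4.18*m - 0.3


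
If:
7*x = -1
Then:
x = -1/7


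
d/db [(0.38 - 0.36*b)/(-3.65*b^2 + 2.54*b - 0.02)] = (-1.314*b^2 + 2.774*b - 0.958)/(13.3225*b^4 - 18.542*b^3 + 6.5976*b^2 - 0.1016*b + 0.0004)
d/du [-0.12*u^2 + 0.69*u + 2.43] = 0.69 - 0.24*u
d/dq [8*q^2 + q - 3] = 16*q + 1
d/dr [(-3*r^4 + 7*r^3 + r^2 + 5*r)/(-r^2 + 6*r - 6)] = (6*r^5 - 61*r^4 + 156*r^3 - 115*r^2 - 12*r - 30)/(r^4 - 12*r^3 + 48*r^2 - 72*r + 36)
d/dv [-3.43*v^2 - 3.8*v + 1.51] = -6.86*v - 3.8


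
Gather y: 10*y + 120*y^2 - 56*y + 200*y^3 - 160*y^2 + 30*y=200*y^3 - 40*y^2 - 16*y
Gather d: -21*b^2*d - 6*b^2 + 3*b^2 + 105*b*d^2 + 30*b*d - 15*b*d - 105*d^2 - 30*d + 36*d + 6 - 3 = -3*b^2 + d^2*(105*b - 105) + d*(-21*b^2 + 15*b + 6) + 3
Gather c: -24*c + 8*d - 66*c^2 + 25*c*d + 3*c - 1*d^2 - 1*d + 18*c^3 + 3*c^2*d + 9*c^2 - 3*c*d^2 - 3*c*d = 18*c^3 + c^2*(3*d - 57) + c*(-3*d^2 + 22*d - 21) - d^2 + 7*d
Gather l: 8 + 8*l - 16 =8*l - 8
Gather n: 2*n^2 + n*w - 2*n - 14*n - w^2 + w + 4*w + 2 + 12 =2*n^2 + n*(w - 16) - w^2 + 5*w + 14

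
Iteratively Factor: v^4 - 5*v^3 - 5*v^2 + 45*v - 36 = (v - 1)*(v^3 - 4*v^2 - 9*v + 36) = (v - 4)*(v - 1)*(v^2 - 9) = (v - 4)*(v - 3)*(v - 1)*(v + 3)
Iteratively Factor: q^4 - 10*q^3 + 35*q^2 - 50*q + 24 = (q - 2)*(q^3 - 8*q^2 + 19*q - 12) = (q - 2)*(q - 1)*(q^2 - 7*q + 12) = (q - 3)*(q - 2)*(q - 1)*(q - 4)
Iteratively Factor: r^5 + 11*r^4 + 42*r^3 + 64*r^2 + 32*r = (r)*(r^4 + 11*r^3 + 42*r^2 + 64*r + 32) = r*(r + 1)*(r^3 + 10*r^2 + 32*r + 32) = r*(r + 1)*(r + 2)*(r^2 + 8*r + 16) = r*(r + 1)*(r + 2)*(r + 4)*(r + 4)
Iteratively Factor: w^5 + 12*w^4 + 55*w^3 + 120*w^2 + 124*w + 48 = (w + 2)*(w^4 + 10*w^3 + 35*w^2 + 50*w + 24) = (w + 1)*(w + 2)*(w^3 + 9*w^2 + 26*w + 24) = (w + 1)*(w + 2)^2*(w^2 + 7*w + 12) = (w + 1)*(w + 2)^2*(w + 3)*(w + 4)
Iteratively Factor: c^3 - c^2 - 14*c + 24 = (c - 3)*(c^2 + 2*c - 8) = (c - 3)*(c - 2)*(c + 4)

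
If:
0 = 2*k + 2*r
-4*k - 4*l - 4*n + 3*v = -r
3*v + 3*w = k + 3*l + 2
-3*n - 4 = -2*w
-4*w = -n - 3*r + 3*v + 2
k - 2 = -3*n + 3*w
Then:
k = 191/37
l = -317/37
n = -70/37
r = -191/37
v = -593/111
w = -31/37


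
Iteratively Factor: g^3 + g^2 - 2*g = (g)*(g^2 + g - 2) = g*(g - 1)*(g + 2)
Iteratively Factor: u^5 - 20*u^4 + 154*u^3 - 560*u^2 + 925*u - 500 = (u - 5)*(u^4 - 15*u^3 + 79*u^2 - 165*u + 100) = (u - 5)*(u - 4)*(u^3 - 11*u^2 + 35*u - 25) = (u - 5)*(u - 4)*(u - 1)*(u^2 - 10*u + 25) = (u - 5)^2*(u - 4)*(u - 1)*(u - 5)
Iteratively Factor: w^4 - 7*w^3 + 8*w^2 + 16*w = (w + 1)*(w^3 - 8*w^2 + 16*w) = w*(w + 1)*(w^2 - 8*w + 16) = w*(w - 4)*(w + 1)*(w - 4)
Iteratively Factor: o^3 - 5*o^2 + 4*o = (o - 4)*(o^2 - o) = (o - 4)*(o - 1)*(o)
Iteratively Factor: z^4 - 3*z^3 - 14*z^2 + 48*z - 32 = (z - 2)*(z^3 - z^2 - 16*z + 16) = (z - 2)*(z - 1)*(z^2 - 16) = (z - 2)*(z - 1)*(z + 4)*(z - 4)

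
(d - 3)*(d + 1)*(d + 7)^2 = d^4 + 12*d^3 + 18*d^2 - 140*d - 147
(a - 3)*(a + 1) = a^2 - 2*a - 3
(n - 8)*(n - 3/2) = n^2 - 19*n/2 + 12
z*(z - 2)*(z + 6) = z^3 + 4*z^2 - 12*z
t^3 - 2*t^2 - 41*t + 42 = (t - 7)*(t - 1)*(t + 6)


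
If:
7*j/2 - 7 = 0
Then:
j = 2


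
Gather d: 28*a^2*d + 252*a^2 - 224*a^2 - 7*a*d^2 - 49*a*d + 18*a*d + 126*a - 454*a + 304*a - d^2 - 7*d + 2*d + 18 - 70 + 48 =28*a^2 - 24*a + d^2*(-7*a - 1) + d*(28*a^2 - 31*a - 5) - 4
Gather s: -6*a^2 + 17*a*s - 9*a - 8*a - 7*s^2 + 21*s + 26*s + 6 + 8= -6*a^2 - 17*a - 7*s^2 + s*(17*a + 47) + 14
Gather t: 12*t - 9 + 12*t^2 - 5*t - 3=12*t^2 + 7*t - 12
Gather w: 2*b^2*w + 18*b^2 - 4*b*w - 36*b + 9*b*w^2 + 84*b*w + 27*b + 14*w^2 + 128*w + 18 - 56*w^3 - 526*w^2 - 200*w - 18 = 18*b^2 - 9*b - 56*w^3 + w^2*(9*b - 512) + w*(2*b^2 + 80*b - 72)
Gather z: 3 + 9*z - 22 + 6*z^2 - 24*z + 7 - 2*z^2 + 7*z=4*z^2 - 8*z - 12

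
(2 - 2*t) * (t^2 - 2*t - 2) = -2*t^3 + 6*t^2 - 4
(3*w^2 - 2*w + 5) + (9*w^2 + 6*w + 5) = 12*w^2 + 4*w + 10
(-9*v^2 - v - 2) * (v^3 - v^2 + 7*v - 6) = -9*v^5 + 8*v^4 - 64*v^3 + 49*v^2 - 8*v + 12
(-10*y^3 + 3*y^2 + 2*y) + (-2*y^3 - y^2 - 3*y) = -12*y^3 + 2*y^2 - y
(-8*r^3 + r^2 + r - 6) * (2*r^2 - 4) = -16*r^5 + 2*r^4 + 34*r^3 - 16*r^2 - 4*r + 24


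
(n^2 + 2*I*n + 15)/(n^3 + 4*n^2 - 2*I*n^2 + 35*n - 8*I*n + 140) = (n - 3*I)/(n^2 + n*(4 - 7*I) - 28*I)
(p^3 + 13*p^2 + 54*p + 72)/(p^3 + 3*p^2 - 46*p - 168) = (p + 3)/(p - 7)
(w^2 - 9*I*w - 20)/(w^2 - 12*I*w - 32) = (w - 5*I)/(w - 8*I)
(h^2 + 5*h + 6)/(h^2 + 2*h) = (h + 3)/h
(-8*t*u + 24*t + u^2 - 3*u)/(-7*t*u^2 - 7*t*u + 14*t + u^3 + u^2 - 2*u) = (8*t*u - 24*t - u^2 + 3*u)/(7*t*u^2 + 7*t*u - 14*t - u^3 - u^2 + 2*u)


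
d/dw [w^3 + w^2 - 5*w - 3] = 3*w^2 + 2*w - 5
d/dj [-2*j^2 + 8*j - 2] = 8 - 4*j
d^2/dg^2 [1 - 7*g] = 0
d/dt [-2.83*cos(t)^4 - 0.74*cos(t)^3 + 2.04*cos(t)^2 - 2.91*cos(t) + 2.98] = (11.32*cos(t)^3 + 2.22*cos(t)^2 - 4.08*cos(t) + 2.91)*sin(t)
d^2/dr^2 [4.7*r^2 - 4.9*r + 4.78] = 9.40000000000000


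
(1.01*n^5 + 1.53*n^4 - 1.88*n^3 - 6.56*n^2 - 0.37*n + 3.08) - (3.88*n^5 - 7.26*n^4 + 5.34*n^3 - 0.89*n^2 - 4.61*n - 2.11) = -2.87*n^5 + 8.79*n^4 - 7.22*n^3 - 5.67*n^2 + 4.24*n + 5.19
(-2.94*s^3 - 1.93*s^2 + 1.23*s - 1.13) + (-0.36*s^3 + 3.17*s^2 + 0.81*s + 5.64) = -3.3*s^3 + 1.24*s^2 + 2.04*s + 4.51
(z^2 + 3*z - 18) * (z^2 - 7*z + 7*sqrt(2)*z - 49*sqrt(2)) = z^4 - 4*z^3 + 7*sqrt(2)*z^3 - 28*sqrt(2)*z^2 - 39*z^2 - 273*sqrt(2)*z + 126*z + 882*sqrt(2)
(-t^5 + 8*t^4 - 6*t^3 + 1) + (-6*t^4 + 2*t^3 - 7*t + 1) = -t^5 + 2*t^4 - 4*t^3 - 7*t + 2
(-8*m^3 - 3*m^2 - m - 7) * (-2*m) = 16*m^4 + 6*m^3 + 2*m^2 + 14*m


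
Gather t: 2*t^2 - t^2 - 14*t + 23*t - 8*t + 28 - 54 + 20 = t^2 + t - 6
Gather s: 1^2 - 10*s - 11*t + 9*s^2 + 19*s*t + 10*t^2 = 9*s^2 + s*(19*t - 10) + 10*t^2 - 11*t + 1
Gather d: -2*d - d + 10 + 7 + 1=18 - 3*d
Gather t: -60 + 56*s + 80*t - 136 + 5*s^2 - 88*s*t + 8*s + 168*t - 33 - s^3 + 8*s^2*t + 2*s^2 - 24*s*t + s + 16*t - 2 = -s^3 + 7*s^2 + 65*s + t*(8*s^2 - 112*s + 264) - 231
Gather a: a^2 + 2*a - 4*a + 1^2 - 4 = a^2 - 2*a - 3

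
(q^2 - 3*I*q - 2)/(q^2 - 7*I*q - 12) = (-q^2 + 3*I*q + 2)/(-q^2 + 7*I*q + 12)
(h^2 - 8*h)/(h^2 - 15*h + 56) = h/(h - 7)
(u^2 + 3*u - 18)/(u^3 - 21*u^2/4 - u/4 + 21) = 4*(u + 6)/(4*u^2 - 9*u - 28)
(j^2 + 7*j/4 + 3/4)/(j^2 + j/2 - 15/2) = (4*j^2 + 7*j + 3)/(2*(2*j^2 + j - 15))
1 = 1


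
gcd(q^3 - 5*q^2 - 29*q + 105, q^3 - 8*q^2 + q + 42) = q^2 - 10*q + 21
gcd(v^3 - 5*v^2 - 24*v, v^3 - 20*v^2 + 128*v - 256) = v - 8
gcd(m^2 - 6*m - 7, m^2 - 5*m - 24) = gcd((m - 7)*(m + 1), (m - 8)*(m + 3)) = 1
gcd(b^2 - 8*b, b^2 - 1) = 1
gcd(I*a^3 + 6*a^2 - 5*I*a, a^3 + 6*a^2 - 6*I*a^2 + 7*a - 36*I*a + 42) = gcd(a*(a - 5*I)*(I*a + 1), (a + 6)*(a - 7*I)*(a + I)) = 1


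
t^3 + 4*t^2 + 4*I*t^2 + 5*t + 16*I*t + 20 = (t + 4)*(t - I)*(t + 5*I)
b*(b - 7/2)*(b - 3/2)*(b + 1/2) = b^4 - 9*b^3/2 + 11*b^2/4 + 21*b/8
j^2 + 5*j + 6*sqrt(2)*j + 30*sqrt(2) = (j + 5)*(j + 6*sqrt(2))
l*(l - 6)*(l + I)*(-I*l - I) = -I*l^4 + l^3 + 5*I*l^3 - 5*l^2 + 6*I*l^2 - 6*l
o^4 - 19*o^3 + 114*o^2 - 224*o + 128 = (o - 8)^2*(o - 2)*(o - 1)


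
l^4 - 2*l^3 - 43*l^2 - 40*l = l*(l - 8)*(l + 1)*(l + 5)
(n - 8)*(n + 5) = n^2 - 3*n - 40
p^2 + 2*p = p*(p + 2)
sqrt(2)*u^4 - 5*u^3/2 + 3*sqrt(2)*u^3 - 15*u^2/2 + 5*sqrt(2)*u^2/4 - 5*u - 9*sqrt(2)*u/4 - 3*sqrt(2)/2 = (u + 1)*(u + 2)*(u - 3*sqrt(2)/2)*(sqrt(2)*u + 1/2)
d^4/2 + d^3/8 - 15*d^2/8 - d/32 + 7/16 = (d/2 + 1)*(d - 7/4)*(d - 1/2)*(d + 1/2)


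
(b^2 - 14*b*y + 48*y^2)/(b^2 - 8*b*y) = (b - 6*y)/b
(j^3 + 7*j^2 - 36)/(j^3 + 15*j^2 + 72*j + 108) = (j - 2)/(j + 6)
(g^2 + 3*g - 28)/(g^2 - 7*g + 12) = (g + 7)/(g - 3)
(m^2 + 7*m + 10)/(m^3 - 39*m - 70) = 1/(m - 7)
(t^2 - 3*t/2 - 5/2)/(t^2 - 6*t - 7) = (t - 5/2)/(t - 7)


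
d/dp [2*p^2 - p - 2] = 4*p - 1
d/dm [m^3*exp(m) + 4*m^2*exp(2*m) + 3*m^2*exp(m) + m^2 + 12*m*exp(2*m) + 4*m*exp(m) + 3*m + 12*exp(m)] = m^3*exp(m) + 8*m^2*exp(2*m) + 6*m^2*exp(m) + 32*m*exp(2*m) + 10*m*exp(m) + 2*m + 12*exp(2*m) + 16*exp(m) + 3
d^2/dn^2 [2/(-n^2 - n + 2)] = 4*(n^2 + n - (2*n + 1)^2 - 2)/(n^2 + n - 2)^3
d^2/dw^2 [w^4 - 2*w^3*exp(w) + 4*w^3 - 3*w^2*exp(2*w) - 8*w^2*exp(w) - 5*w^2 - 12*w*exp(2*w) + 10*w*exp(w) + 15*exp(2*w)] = -2*w^3*exp(w) - 12*w^2*exp(2*w) - 20*w^2*exp(w) + 12*w^2 - 72*w*exp(2*w) - 34*w*exp(w) + 24*w + 6*exp(2*w) + 4*exp(w) - 10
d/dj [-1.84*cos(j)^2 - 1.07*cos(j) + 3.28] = (3.68*cos(j) + 1.07)*sin(j)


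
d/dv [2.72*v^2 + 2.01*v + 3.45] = 5.44*v + 2.01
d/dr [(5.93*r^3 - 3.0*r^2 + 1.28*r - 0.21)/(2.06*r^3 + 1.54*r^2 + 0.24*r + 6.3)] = (15.3122*r^4 - 2.4272*r^3 + 110.6836*r^2 - 37.1532*r + 8.1144)/(4.2436*r^6 + 6.3448*r^5 + 3.3604*r^4 + 26.6952*r^3 + 19.4616*r^2 + 3.024*r + 39.69)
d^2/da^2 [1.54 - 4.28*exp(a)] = -4.28*exp(a)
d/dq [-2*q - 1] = -2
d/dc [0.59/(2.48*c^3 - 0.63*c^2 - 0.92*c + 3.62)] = (-4.3896*c^2 + 0.7434*c + 0.5428)/(2.48*c^3 - 0.63*c^2 - 0.92*c + 3.62)^2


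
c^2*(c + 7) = c^3 + 7*c^2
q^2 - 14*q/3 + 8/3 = (q - 4)*(q - 2/3)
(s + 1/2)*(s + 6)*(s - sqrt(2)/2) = s^3 - sqrt(2)*s^2/2 + 13*s^2/2 - 13*sqrt(2)*s/4 + 3*s - 3*sqrt(2)/2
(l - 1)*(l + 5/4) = l^2 + l/4 - 5/4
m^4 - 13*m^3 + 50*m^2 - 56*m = m*(m - 7)*(m - 4)*(m - 2)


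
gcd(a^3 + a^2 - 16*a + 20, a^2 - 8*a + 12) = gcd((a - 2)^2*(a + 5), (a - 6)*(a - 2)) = a - 2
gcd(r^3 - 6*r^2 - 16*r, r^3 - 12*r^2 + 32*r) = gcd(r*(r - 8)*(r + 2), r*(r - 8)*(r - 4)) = r^2 - 8*r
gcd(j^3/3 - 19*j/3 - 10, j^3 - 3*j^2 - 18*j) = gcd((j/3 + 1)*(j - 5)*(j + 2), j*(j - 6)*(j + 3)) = j + 3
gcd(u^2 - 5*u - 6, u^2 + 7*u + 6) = u + 1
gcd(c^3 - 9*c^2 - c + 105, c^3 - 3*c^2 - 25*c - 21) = c^2 - 4*c - 21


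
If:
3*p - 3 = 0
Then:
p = 1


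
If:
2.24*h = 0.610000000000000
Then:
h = 0.27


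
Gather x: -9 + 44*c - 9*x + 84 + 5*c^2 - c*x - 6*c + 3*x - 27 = 5*c^2 + 38*c + x*(-c - 6) + 48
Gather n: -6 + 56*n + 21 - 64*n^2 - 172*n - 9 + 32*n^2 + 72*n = -32*n^2 - 44*n + 6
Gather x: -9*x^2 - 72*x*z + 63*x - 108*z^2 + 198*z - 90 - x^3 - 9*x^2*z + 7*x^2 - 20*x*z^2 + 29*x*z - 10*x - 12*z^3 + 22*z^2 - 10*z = -x^3 + x^2*(-9*z - 2) + x*(-20*z^2 - 43*z + 53) - 12*z^3 - 86*z^2 + 188*z - 90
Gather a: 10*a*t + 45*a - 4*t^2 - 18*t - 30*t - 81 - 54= a*(10*t + 45) - 4*t^2 - 48*t - 135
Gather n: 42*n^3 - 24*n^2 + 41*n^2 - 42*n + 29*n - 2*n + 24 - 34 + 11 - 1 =42*n^3 + 17*n^2 - 15*n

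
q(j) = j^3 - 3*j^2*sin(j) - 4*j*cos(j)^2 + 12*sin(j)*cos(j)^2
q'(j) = -3*j^2*cos(j) + 3*j^2 + 8*j*sin(j)*cos(j) - 6*j*sin(j) - 24*sin(j)^2*cos(j) + 12*cos(j)^3 - 4*cos(j)^2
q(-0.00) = 0.00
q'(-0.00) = 8.00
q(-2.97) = -12.14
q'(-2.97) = 30.82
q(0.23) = 1.70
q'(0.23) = 6.17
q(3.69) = 56.23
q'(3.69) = 95.58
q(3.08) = 15.93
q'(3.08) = 38.39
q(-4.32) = -128.21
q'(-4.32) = 120.14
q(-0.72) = -2.19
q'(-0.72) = -4.61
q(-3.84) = -71.53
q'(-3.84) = 107.92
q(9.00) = 603.07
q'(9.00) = 406.43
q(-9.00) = -603.07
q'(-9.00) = 406.43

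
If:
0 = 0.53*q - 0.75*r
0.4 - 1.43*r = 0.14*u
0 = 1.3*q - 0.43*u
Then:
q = 0.28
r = 0.20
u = 0.84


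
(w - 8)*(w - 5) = w^2 - 13*w + 40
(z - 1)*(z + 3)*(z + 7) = z^3 + 9*z^2 + 11*z - 21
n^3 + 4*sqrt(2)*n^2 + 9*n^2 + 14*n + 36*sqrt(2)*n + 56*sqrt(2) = (n + 2)*(n + 7)*(n + 4*sqrt(2))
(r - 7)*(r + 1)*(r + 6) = r^3 - 43*r - 42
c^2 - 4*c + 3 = (c - 3)*(c - 1)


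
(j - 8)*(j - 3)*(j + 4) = j^3 - 7*j^2 - 20*j + 96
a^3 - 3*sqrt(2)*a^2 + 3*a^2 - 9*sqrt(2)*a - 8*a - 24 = (a + 3)*(a - 4*sqrt(2))*(a + sqrt(2))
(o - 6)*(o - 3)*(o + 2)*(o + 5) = o^4 - 2*o^3 - 35*o^2 + 36*o + 180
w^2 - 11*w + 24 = (w - 8)*(w - 3)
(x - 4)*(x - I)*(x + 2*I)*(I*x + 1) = I*x^4 - 4*I*x^3 + 3*I*x^2 + 2*x - 12*I*x - 8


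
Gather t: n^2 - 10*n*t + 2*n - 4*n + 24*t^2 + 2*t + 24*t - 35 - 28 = n^2 - 2*n + 24*t^2 + t*(26 - 10*n) - 63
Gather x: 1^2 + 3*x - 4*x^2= -4*x^2 + 3*x + 1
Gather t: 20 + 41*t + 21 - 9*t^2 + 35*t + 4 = -9*t^2 + 76*t + 45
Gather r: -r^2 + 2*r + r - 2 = -r^2 + 3*r - 2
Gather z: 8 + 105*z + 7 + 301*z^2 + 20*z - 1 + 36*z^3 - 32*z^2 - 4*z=36*z^3 + 269*z^2 + 121*z + 14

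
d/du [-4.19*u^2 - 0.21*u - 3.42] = -8.38*u - 0.21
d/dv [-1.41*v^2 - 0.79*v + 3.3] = -2.82*v - 0.79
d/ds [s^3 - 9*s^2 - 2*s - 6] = 3*s^2 - 18*s - 2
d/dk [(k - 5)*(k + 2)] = 2*k - 3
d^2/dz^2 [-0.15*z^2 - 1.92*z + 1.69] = -0.300000000000000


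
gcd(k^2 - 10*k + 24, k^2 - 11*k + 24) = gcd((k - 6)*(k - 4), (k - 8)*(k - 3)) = 1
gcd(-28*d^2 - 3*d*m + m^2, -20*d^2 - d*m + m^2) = 4*d + m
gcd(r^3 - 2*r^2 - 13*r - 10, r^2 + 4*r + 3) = r + 1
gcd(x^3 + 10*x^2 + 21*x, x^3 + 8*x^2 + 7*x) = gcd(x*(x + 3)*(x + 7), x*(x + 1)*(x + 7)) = x^2 + 7*x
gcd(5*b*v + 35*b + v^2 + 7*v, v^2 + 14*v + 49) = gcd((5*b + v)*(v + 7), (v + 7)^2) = v + 7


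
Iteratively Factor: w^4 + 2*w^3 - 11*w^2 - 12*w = (w - 3)*(w^3 + 5*w^2 + 4*w) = w*(w - 3)*(w^2 + 5*w + 4) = w*(w - 3)*(w + 4)*(w + 1)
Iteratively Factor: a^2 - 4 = (a - 2)*(a + 2)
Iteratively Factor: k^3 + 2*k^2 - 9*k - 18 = (k + 3)*(k^2 - k - 6) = (k + 2)*(k + 3)*(k - 3)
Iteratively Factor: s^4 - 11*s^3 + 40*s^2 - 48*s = (s - 3)*(s^3 - 8*s^2 + 16*s) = (s - 4)*(s - 3)*(s^2 - 4*s) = s*(s - 4)*(s - 3)*(s - 4)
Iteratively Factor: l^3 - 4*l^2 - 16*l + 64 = (l - 4)*(l^2 - 16) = (l - 4)^2*(l + 4)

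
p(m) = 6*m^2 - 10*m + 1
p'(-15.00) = -190.00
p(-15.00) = 1501.00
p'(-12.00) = -154.00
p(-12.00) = 985.00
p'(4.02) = 38.24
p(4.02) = 57.76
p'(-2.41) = -38.92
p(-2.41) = 59.95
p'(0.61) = -2.68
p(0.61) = -2.87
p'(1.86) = 12.32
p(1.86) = 3.16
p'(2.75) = 23.00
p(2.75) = 18.88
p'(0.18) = -7.84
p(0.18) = -0.61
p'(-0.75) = -19.00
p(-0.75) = 11.88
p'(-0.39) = -14.68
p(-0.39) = 5.81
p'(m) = 12*m - 10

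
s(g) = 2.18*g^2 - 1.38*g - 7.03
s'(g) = 4.36*g - 1.38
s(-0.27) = -6.50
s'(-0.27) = -2.56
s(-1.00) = -3.47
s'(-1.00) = -5.74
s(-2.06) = 5.06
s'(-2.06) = -10.36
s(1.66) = -3.31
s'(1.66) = 5.86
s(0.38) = -7.24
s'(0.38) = 0.28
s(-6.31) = 88.48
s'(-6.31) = -28.89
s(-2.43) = 9.20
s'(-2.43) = -11.97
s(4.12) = 24.29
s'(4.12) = 16.58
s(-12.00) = 323.45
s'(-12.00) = -53.70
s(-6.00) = 79.73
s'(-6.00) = -27.54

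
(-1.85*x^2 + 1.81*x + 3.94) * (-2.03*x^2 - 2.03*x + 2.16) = 3.7555*x^4 + 0.0811999999999999*x^3 - 15.6685*x^2 - 4.0886*x + 8.5104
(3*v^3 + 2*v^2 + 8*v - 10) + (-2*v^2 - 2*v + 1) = 3*v^3 + 6*v - 9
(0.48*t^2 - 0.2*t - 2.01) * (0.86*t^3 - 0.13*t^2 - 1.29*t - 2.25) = 0.4128*t^5 - 0.2344*t^4 - 2.3218*t^3 - 0.5607*t^2 + 3.0429*t + 4.5225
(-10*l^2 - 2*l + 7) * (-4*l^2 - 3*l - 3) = 40*l^4 + 38*l^3 + 8*l^2 - 15*l - 21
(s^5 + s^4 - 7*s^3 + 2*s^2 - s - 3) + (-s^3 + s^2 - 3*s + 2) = s^5 + s^4 - 8*s^3 + 3*s^2 - 4*s - 1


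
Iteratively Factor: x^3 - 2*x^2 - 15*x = (x + 3)*(x^2 - 5*x) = x*(x + 3)*(x - 5)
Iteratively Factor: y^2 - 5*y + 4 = (y - 1)*(y - 4)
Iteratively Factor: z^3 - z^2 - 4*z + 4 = (z - 2)*(z^2 + z - 2) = (z - 2)*(z + 2)*(z - 1)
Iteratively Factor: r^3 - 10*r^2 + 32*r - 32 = (r - 2)*(r^2 - 8*r + 16) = (r - 4)*(r - 2)*(r - 4)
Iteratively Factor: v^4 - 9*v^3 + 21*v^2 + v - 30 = (v - 3)*(v^3 - 6*v^2 + 3*v + 10) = (v - 3)*(v + 1)*(v^2 - 7*v + 10) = (v - 3)*(v - 2)*(v + 1)*(v - 5)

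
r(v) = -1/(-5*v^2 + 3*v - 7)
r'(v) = -(10*v - 3)/(-5*v^2 + 3*v - 7)^2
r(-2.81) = 0.02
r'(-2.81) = 0.01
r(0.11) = 0.15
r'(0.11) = 0.04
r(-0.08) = 0.14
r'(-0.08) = 0.07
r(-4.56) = 0.01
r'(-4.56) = 0.00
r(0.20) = 0.15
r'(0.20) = 0.02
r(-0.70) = 0.09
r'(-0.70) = 0.07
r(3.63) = 0.02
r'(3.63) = -0.01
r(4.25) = 0.01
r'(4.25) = -0.01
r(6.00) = 0.01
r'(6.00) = 0.00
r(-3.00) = 0.02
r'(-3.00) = 0.01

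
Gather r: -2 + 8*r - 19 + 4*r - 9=12*r - 30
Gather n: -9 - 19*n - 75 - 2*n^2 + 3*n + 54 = -2*n^2 - 16*n - 30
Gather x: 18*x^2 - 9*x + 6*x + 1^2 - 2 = 18*x^2 - 3*x - 1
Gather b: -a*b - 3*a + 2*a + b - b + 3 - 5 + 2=-a*b - a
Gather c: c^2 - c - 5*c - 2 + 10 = c^2 - 6*c + 8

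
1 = 1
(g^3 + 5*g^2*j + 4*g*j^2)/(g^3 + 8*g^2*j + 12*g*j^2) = (g^2 + 5*g*j + 4*j^2)/(g^2 + 8*g*j + 12*j^2)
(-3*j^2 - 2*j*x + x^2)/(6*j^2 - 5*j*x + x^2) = (j + x)/(-2*j + x)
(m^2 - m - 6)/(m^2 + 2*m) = (m - 3)/m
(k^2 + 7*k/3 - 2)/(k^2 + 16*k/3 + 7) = (3*k - 2)/(3*k + 7)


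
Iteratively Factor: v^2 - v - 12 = (v + 3)*(v - 4)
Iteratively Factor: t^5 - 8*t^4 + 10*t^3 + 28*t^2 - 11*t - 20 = (t + 1)*(t^4 - 9*t^3 + 19*t^2 + 9*t - 20) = (t + 1)^2*(t^3 - 10*t^2 + 29*t - 20) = (t - 1)*(t + 1)^2*(t^2 - 9*t + 20) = (t - 4)*(t - 1)*(t + 1)^2*(t - 5)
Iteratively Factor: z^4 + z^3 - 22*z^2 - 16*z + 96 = (z + 3)*(z^3 - 2*z^2 - 16*z + 32) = (z + 3)*(z + 4)*(z^2 - 6*z + 8) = (z - 4)*(z + 3)*(z + 4)*(z - 2)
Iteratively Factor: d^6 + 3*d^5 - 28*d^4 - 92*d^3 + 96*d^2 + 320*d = (d + 4)*(d^5 - d^4 - 24*d^3 + 4*d^2 + 80*d) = (d - 5)*(d + 4)*(d^4 + 4*d^3 - 4*d^2 - 16*d) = (d - 5)*(d + 4)^2*(d^3 - 4*d) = d*(d - 5)*(d + 4)^2*(d^2 - 4) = d*(d - 5)*(d + 2)*(d + 4)^2*(d - 2)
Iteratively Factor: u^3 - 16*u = (u - 4)*(u^2 + 4*u) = (u - 4)*(u + 4)*(u)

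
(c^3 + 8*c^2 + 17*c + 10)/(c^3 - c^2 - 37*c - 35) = (c + 2)/(c - 7)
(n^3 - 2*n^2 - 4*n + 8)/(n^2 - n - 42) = (-n^3 + 2*n^2 + 4*n - 8)/(-n^2 + n + 42)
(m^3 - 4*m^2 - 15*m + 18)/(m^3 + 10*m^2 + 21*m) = (m^2 - 7*m + 6)/(m*(m + 7))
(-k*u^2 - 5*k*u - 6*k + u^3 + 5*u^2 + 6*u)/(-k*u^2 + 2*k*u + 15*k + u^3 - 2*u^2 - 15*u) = (u + 2)/(u - 5)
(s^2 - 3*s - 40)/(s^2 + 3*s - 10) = (s - 8)/(s - 2)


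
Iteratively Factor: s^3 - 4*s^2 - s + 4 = (s - 1)*(s^2 - 3*s - 4) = (s - 1)*(s + 1)*(s - 4)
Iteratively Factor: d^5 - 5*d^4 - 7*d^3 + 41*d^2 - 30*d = (d - 5)*(d^4 - 7*d^2 + 6*d) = d*(d - 5)*(d^3 - 7*d + 6) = d*(d - 5)*(d - 2)*(d^2 + 2*d - 3) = d*(d - 5)*(d - 2)*(d - 1)*(d + 3)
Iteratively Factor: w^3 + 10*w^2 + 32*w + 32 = (w + 4)*(w^2 + 6*w + 8) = (w + 4)^2*(w + 2)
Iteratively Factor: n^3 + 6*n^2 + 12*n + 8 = (n + 2)*(n^2 + 4*n + 4) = (n + 2)^2*(n + 2)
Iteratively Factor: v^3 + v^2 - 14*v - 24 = (v + 3)*(v^2 - 2*v - 8) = (v - 4)*(v + 3)*(v + 2)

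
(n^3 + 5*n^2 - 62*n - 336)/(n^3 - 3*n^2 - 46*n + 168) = (n^2 - 2*n - 48)/(n^2 - 10*n + 24)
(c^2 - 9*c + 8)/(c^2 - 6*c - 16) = (c - 1)/(c + 2)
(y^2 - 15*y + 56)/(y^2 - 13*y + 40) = (y - 7)/(y - 5)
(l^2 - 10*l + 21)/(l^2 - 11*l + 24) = (l - 7)/(l - 8)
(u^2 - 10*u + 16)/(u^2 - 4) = (u - 8)/(u + 2)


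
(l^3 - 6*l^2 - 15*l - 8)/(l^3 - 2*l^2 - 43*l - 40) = (l + 1)/(l + 5)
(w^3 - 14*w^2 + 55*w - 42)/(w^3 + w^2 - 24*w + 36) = (w^3 - 14*w^2 + 55*w - 42)/(w^3 + w^2 - 24*w + 36)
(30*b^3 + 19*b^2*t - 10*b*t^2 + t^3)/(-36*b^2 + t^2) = (-5*b^2 - 4*b*t + t^2)/(6*b + t)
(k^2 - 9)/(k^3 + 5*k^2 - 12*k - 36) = (k + 3)/(k^2 + 8*k + 12)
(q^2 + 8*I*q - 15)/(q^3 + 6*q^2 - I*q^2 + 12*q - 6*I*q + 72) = (q + 5*I)/(q^2 + q*(6 - 4*I) - 24*I)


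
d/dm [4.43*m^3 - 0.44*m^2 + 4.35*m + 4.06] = 13.29*m^2 - 0.88*m + 4.35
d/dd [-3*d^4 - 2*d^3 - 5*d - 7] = -12*d^3 - 6*d^2 - 5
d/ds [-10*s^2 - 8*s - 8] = -20*s - 8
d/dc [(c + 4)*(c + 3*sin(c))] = c + (c + 4)*(3*cos(c) + 1) + 3*sin(c)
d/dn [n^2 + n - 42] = 2*n + 1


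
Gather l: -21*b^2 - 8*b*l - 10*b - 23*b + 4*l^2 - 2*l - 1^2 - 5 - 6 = -21*b^2 - 33*b + 4*l^2 + l*(-8*b - 2) - 12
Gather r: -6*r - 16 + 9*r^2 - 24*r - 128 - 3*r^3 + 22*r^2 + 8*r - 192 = -3*r^3 + 31*r^2 - 22*r - 336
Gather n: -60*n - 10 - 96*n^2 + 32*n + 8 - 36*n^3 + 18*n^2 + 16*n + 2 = -36*n^3 - 78*n^2 - 12*n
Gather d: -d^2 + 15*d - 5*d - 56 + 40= -d^2 + 10*d - 16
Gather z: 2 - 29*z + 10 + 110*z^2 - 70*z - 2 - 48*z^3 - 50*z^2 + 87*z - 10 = -48*z^3 + 60*z^2 - 12*z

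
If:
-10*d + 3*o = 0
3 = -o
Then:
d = -9/10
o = -3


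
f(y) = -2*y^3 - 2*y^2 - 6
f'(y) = -6*y^2 - 4*y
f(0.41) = -6.47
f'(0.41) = -2.65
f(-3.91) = 82.98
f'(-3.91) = -76.09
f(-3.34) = 46.21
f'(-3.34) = -53.57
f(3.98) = -163.77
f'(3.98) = -110.96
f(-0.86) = -6.21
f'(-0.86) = -1.00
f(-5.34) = 241.52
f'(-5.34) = -149.73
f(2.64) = -56.74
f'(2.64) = -52.38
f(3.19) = -91.28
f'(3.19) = -73.82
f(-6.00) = 354.00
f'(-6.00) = -192.00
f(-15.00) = 6294.00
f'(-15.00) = -1290.00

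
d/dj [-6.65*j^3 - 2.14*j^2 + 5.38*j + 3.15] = -19.95*j^2 - 4.28*j + 5.38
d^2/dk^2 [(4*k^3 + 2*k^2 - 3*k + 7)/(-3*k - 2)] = 2*(-36*k^3 - 72*k^2 - 48*k - 89)/(27*k^3 + 54*k^2 + 36*k + 8)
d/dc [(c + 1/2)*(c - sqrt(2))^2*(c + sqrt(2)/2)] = 4*c^3 - 9*sqrt(2)*c^2/2 + 3*c^2/2 - 3*sqrt(2)*c/2 + sqrt(2)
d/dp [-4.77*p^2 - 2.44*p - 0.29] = -9.54*p - 2.44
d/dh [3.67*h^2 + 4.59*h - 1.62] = 7.34*h + 4.59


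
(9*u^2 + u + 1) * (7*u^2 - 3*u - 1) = 63*u^4 - 20*u^3 - 5*u^2 - 4*u - 1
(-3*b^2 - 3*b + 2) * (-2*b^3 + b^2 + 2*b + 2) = 6*b^5 + 3*b^4 - 13*b^3 - 10*b^2 - 2*b + 4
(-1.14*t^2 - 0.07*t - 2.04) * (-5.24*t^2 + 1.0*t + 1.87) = 5.9736*t^4 - 0.7732*t^3 + 8.4878*t^2 - 2.1709*t - 3.8148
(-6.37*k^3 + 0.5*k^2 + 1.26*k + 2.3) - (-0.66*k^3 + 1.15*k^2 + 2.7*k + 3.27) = -5.71*k^3 - 0.65*k^2 - 1.44*k - 0.97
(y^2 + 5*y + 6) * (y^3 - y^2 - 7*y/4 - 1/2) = y^5 + 4*y^4 - 3*y^3/4 - 61*y^2/4 - 13*y - 3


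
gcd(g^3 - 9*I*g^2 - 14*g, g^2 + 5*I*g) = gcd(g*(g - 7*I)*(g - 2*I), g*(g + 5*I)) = g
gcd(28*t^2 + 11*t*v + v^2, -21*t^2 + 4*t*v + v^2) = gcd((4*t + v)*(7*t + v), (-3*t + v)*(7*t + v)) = 7*t + v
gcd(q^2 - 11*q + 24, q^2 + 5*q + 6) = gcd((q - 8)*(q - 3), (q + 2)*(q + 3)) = 1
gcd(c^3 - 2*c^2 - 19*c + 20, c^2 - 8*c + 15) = c - 5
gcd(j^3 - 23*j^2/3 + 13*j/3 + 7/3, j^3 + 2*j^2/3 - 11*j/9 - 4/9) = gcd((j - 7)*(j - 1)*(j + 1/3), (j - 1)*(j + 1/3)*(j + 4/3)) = j^2 - 2*j/3 - 1/3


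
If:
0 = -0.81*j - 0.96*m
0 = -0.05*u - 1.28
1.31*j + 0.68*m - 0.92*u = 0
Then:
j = -31.99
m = 26.99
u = -25.60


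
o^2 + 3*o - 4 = (o - 1)*(o + 4)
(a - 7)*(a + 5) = a^2 - 2*a - 35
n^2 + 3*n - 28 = (n - 4)*(n + 7)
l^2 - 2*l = l*(l - 2)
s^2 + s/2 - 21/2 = (s - 3)*(s + 7/2)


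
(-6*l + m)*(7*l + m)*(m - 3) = -42*l^2*m + 126*l^2 + l*m^2 - 3*l*m + m^3 - 3*m^2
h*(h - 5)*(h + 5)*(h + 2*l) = h^4 + 2*h^3*l - 25*h^2 - 50*h*l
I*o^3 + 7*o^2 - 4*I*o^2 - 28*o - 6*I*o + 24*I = (o - 4)*(o - 6*I)*(I*o + 1)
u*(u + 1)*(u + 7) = u^3 + 8*u^2 + 7*u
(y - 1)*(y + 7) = y^2 + 6*y - 7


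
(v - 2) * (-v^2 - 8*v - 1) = -v^3 - 6*v^2 + 15*v + 2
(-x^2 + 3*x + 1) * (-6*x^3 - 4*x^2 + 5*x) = 6*x^5 - 14*x^4 - 23*x^3 + 11*x^2 + 5*x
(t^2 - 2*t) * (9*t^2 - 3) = 9*t^4 - 18*t^3 - 3*t^2 + 6*t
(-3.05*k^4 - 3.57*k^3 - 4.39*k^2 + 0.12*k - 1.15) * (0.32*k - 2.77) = -0.976*k^5 + 7.3061*k^4 + 8.4841*k^3 + 12.1987*k^2 - 0.7004*k + 3.1855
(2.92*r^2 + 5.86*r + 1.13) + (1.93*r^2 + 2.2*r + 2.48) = 4.85*r^2 + 8.06*r + 3.61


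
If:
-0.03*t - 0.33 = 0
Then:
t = -11.00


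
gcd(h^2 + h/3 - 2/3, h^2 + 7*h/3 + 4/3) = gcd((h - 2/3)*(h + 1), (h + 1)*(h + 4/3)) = h + 1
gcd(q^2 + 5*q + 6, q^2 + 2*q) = q + 2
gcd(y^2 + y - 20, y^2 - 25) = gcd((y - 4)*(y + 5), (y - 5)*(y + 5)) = y + 5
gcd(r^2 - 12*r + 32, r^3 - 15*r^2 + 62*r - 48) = r - 8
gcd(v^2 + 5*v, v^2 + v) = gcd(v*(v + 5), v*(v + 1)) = v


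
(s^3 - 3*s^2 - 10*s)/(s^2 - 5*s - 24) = s*(-s^2 + 3*s + 10)/(-s^2 + 5*s + 24)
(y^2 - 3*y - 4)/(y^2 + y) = (y - 4)/y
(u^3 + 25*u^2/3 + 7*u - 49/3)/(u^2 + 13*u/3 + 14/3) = (u^2 + 6*u - 7)/(u + 2)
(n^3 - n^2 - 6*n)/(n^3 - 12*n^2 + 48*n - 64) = n*(n^2 - n - 6)/(n^3 - 12*n^2 + 48*n - 64)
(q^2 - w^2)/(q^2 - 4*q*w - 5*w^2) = (q - w)/(q - 5*w)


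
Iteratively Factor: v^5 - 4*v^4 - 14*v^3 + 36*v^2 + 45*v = (v + 1)*(v^4 - 5*v^3 - 9*v^2 + 45*v) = (v - 3)*(v + 1)*(v^3 - 2*v^2 - 15*v) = (v - 3)*(v + 1)*(v + 3)*(v^2 - 5*v) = v*(v - 3)*(v + 1)*(v + 3)*(v - 5)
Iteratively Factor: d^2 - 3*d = (d - 3)*(d)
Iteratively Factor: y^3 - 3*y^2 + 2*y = (y - 1)*(y^2 - 2*y) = y*(y - 1)*(y - 2)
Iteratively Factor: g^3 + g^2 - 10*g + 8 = (g + 4)*(g^2 - 3*g + 2) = (g - 1)*(g + 4)*(g - 2)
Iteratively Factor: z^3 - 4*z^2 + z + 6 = (z + 1)*(z^2 - 5*z + 6) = (z - 3)*(z + 1)*(z - 2)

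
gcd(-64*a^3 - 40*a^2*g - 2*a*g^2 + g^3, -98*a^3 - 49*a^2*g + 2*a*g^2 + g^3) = 2*a + g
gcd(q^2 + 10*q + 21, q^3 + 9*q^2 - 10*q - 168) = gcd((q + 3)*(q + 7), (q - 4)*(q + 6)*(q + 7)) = q + 7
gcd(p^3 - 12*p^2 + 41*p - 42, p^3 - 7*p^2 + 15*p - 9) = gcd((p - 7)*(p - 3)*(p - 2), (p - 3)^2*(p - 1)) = p - 3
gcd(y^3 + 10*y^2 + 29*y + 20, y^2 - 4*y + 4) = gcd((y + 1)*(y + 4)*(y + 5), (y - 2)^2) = 1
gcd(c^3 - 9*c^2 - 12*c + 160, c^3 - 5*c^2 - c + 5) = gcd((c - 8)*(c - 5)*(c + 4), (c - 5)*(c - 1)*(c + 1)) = c - 5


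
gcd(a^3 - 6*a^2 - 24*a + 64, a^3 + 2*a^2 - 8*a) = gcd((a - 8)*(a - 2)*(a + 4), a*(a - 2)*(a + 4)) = a^2 + 2*a - 8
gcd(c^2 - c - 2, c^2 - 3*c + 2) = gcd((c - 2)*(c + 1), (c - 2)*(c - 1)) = c - 2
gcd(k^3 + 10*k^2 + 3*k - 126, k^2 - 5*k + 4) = 1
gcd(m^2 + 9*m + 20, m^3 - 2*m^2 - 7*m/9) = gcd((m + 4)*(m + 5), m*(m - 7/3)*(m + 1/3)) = 1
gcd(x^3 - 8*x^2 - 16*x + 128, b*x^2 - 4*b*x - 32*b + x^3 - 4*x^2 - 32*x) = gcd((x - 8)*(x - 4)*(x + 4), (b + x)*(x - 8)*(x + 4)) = x^2 - 4*x - 32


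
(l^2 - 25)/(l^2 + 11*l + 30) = (l - 5)/(l + 6)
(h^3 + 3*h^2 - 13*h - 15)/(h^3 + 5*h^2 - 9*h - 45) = (h + 1)/(h + 3)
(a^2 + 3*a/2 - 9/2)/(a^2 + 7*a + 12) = (a - 3/2)/(a + 4)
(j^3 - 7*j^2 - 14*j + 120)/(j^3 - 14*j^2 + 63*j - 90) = (j + 4)/(j - 3)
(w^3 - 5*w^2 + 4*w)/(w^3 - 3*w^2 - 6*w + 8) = w/(w + 2)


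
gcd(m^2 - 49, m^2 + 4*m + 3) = 1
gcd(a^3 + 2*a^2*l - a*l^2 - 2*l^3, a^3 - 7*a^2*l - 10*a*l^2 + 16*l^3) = a^2 + a*l - 2*l^2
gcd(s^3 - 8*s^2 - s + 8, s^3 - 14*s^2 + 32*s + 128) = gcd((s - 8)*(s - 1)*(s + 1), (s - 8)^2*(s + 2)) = s - 8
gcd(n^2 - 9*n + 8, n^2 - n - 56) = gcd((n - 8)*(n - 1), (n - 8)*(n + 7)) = n - 8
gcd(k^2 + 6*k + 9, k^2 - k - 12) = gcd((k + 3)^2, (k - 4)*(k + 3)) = k + 3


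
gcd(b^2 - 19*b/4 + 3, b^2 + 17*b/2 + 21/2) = 1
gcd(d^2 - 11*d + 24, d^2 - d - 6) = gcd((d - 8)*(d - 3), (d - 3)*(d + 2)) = d - 3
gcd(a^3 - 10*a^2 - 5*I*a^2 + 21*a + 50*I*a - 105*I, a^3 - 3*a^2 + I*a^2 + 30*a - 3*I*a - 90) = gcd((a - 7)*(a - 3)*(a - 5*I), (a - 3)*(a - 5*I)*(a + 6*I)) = a^2 + a*(-3 - 5*I) + 15*I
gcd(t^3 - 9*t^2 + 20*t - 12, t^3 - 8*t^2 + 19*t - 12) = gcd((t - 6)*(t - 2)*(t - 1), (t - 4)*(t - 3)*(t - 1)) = t - 1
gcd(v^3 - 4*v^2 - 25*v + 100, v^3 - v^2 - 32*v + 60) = v - 5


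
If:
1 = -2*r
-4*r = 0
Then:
No Solution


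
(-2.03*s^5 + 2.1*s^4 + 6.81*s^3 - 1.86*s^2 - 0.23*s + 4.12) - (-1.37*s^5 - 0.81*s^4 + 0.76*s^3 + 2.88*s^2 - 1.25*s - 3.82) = -0.66*s^5 + 2.91*s^4 + 6.05*s^3 - 4.74*s^2 + 1.02*s + 7.94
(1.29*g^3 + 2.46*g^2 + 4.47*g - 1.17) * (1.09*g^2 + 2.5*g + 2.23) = 1.4061*g^5 + 5.9064*g^4 + 13.899*g^3 + 15.3855*g^2 + 7.0431*g - 2.6091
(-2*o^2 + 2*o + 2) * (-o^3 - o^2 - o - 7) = 2*o^5 - 2*o^3 + 10*o^2 - 16*o - 14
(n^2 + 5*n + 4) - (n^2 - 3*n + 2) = 8*n + 2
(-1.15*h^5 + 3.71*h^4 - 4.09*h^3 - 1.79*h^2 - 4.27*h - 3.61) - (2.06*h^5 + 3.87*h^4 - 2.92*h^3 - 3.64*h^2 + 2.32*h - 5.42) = -3.21*h^5 - 0.16*h^4 - 1.17*h^3 + 1.85*h^2 - 6.59*h + 1.81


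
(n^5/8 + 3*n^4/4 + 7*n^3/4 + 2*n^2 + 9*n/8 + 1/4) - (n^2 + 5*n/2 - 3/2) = n^5/8 + 3*n^4/4 + 7*n^3/4 + n^2 - 11*n/8 + 7/4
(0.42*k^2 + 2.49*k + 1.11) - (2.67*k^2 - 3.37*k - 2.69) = -2.25*k^2 + 5.86*k + 3.8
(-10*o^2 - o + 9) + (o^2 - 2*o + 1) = -9*o^2 - 3*o + 10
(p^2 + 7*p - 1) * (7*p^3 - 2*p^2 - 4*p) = 7*p^5 + 47*p^4 - 25*p^3 - 26*p^2 + 4*p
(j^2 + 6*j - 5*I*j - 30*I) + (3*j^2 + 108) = 4*j^2 + 6*j - 5*I*j + 108 - 30*I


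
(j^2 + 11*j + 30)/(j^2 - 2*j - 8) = (j^2 + 11*j + 30)/(j^2 - 2*j - 8)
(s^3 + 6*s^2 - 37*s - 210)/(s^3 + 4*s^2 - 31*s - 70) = (s^2 - s - 30)/(s^2 - 3*s - 10)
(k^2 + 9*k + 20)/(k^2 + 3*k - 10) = (k + 4)/(k - 2)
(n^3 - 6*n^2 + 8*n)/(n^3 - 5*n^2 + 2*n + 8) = n/(n + 1)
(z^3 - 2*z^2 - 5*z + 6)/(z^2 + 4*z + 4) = (z^2 - 4*z + 3)/(z + 2)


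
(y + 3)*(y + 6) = y^2 + 9*y + 18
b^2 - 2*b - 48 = (b - 8)*(b + 6)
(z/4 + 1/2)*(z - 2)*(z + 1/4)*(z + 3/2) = z^4/4 + 7*z^3/16 - 29*z^2/32 - 7*z/4 - 3/8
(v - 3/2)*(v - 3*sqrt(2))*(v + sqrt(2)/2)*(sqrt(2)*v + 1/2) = sqrt(2)*v^4 - 9*v^3/2 - 3*sqrt(2)*v^3/2 - 17*sqrt(2)*v^2/4 + 27*v^2/4 - 3*v/2 + 51*sqrt(2)*v/8 + 9/4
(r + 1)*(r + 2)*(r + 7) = r^3 + 10*r^2 + 23*r + 14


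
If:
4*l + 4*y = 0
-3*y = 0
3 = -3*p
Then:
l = 0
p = -1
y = 0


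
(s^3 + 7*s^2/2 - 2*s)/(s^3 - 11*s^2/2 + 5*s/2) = (s + 4)/(s - 5)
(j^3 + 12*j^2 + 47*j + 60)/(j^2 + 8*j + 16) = (j^2 + 8*j + 15)/(j + 4)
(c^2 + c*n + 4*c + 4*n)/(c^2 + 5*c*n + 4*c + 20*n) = (c + n)/(c + 5*n)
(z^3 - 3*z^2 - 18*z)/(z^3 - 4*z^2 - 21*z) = (z - 6)/(z - 7)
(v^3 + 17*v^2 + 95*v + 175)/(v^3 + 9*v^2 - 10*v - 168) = (v^2 + 10*v + 25)/(v^2 + 2*v - 24)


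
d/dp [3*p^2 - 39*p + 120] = 6*p - 39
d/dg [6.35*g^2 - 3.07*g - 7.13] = 12.7*g - 3.07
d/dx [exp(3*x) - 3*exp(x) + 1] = 3*(exp(2*x) - 1)*exp(x)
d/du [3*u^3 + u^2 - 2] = u*(9*u + 2)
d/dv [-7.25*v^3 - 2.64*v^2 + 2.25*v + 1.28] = -21.75*v^2 - 5.28*v + 2.25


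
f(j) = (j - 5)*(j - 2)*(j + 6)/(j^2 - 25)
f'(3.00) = 1.11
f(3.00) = 1.12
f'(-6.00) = 8.00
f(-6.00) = 0.00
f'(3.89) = 1.09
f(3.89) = 2.10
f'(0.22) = 1.26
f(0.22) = -2.12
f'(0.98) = 1.20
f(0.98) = -1.19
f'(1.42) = 1.17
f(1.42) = -0.67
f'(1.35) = 1.17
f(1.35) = -0.75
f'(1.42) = 1.17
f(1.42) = -0.67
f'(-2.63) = 2.25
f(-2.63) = -6.58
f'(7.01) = 1.05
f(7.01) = 5.43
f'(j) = -2*j*(j - 5)*(j - 2)*(j + 6)/(j^2 - 25)^2 + (j - 5)*(j - 2)/(j^2 - 25) + (j - 5)*(j + 6)/(j^2 - 25) + (j - 2)*(j + 6)/(j^2 - 25) = (j^2 + 10*j + 32)/(j^2 + 10*j + 25)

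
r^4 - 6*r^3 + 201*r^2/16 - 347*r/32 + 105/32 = (r - 5/2)*(r - 7/4)*(r - 1)*(r - 3/4)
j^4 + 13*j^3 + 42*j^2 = j^2*(j + 6)*(j + 7)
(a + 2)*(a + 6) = a^2 + 8*a + 12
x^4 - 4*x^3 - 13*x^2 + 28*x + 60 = (x - 5)*(x - 3)*(x + 2)^2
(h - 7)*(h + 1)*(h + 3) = h^3 - 3*h^2 - 25*h - 21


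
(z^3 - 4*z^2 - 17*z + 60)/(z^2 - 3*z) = z - 1 - 20/z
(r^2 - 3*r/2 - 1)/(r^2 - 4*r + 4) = (r + 1/2)/(r - 2)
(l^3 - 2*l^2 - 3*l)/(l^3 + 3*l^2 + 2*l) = (l - 3)/(l + 2)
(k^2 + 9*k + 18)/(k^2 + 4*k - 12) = (k + 3)/(k - 2)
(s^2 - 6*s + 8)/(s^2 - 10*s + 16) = (s - 4)/(s - 8)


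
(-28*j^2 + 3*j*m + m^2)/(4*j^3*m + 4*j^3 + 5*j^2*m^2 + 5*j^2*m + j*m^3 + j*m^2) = (-28*j^2 + 3*j*m + m^2)/(j*(4*j^2*m + 4*j^2 + 5*j*m^2 + 5*j*m + m^3 + m^2))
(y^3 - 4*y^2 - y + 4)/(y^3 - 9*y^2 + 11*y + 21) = (y^2 - 5*y + 4)/(y^2 - 10*y + 21)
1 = 1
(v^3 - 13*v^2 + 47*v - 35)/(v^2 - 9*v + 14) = (v^2 - 6*v + 5)/(v - 2)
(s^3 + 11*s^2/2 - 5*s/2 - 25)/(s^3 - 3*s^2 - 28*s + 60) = (s + 5/2)/(s - 6)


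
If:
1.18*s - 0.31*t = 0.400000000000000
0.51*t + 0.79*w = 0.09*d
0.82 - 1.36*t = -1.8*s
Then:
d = 8.77777777777778*w + 9.1355241370526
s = 0.76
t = 1.61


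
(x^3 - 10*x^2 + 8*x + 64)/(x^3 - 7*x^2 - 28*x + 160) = (x + 2)/(x + 5)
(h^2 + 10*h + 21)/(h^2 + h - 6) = (h + 7)/(h - 2)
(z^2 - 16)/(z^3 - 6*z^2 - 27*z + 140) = (z + 4)/(z^2 - 2*z - 35)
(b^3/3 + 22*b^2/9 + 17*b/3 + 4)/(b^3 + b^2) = (3*b^3 + 22*b^2 + 51*b + 36)/(9*b^2*(b + 1))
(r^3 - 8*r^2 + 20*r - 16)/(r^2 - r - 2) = (r^2 - 6*r + 8)/(r + 1)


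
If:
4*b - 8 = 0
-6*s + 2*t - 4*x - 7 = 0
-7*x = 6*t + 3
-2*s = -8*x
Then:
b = 2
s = -96/91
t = -5/26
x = -24/91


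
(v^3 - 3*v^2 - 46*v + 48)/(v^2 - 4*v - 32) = (v^2 + 5*v - 6)/(v + 4)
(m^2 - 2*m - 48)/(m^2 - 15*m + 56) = (m + 6)/(m - 7)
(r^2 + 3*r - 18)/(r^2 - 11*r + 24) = (r + 6)/(r - 8)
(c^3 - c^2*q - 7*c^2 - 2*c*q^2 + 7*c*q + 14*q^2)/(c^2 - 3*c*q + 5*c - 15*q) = (c^3 - c^2*q - 7*c^2 - 2*c*q^2 + 7*c*q + 14*q^2)/(c^2 - 3*c*q + 5*c - 15*q)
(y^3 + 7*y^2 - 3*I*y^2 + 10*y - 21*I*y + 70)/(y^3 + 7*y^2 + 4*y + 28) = (y - 5*I)/(y - 2*I)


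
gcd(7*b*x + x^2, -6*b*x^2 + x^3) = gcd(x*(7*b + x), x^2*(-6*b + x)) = x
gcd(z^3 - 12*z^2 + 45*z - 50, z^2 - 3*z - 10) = z - 5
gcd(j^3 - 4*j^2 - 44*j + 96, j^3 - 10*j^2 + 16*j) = j^2 - 10*j + 16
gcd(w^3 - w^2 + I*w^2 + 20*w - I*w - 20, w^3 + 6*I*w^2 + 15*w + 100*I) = w^2 + I*w + 20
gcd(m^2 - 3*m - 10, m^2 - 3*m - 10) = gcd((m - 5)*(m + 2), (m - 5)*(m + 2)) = m^2 - 3*m - 10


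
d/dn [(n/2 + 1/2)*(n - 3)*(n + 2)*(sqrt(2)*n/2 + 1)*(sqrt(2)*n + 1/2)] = 5*n^4/2 + 5*sqrt(2)*n^3/2 - 39*n^2/4 - 35*sqrt(2)*n/4 - 6*n - 15*sqrt(2)/4 - 7/4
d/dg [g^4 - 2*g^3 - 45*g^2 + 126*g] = 4*g^3 - 6*g^2 - 90*g + 126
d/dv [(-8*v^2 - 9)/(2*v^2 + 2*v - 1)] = 2*(-8*v^2 + 26*v + 9)/(4*v^4 + 8*v^3 - 4*v + 1)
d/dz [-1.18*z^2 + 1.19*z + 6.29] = 1.19 - 2.36*z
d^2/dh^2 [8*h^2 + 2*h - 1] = 16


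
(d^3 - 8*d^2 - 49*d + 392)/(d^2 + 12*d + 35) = (d^2 - 15*d + 56)/(d + 5)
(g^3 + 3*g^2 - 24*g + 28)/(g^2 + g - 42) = (g^2 - 4*g + 4)/(g - 6)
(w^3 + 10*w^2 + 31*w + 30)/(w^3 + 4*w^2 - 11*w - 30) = (w + 3)/(w - 3)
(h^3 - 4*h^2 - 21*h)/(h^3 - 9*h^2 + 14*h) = (h + 3)/(h - 2)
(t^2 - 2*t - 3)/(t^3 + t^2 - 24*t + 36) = (t + 1)/(t^2 + 4*t - 12)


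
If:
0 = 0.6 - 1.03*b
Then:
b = 0.58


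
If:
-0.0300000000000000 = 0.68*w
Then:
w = -0.04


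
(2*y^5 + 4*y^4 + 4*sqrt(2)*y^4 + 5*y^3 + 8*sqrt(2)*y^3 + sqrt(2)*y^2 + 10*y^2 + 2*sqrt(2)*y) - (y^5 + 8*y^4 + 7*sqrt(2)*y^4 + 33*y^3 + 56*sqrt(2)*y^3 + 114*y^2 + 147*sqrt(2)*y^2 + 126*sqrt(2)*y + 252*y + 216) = y^5 - 3*sqrt(2)*y^4 - 4*y^4 - 48*sqrt(2)*y^3 - 28*y^3 - 146*sqrt(2)*y^2 - 104*y^2 - 252*y - 124*sqrt(2)*y - 216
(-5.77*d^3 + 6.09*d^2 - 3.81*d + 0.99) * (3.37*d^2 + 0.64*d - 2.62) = -19.4449*d^5 + 16.8305*d^4 + 6.1753*d^3 - 15.0579*d^2 + 10.6158*d - 2.5938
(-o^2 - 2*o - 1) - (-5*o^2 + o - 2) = 4*o^2 - 3*o + 1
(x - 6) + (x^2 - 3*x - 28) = x^2 - 2*x - 34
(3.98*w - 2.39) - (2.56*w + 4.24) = 1.42*w - 6.63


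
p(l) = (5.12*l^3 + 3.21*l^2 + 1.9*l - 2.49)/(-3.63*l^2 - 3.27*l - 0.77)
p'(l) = (7.26*l + 3.27)*(5.12*l^3 + 3.21*l^2 + 1.9*l - 2.49)/(-3.63*l^2 - 3.27*l - 0.77)^2 + (15.36*l^2 + 6.42*l + 1.9)/(-3.63*l^2 - 3.27*l - 0.77)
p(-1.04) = 5.21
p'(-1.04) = 8.09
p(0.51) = 0.00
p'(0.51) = -2.72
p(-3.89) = 6.11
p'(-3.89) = -1.32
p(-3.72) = 5.89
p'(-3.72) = -1.31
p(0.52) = -0.02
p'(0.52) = -2.67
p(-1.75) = 3.80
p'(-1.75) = -0.30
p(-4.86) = 7.42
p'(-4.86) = -1.36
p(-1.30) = 4.06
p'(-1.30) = 2.09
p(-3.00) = 4.97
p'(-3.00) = -1.22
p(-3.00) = 4.97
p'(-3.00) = -1.22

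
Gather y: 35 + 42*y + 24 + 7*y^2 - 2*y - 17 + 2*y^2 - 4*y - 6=9*y^2 + 36*y + 36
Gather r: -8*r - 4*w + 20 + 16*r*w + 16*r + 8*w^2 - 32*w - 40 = r*(16*w + 8) + 8*w^2 - 36*w - 20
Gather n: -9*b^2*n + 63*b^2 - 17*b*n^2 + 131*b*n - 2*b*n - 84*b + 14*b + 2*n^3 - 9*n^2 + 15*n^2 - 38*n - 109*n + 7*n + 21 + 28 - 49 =63*b^2 - 70*b + 2*n^3 + n^2*(6 - 17*b) + n*(-9*b^2 + 129*b - 140)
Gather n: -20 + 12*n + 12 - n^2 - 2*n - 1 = -n^2 + 10*n - 9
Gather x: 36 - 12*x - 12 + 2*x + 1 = 25 - 10*x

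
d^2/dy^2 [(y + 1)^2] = 2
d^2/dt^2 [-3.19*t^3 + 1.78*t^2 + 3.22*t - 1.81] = 3.56 - 19.14*t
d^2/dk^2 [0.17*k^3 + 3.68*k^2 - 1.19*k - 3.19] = 1.02*k + 7.36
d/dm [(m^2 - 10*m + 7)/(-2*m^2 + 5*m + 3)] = (-15*m^2 + 34*m - 65)/(4*m^4 - 20*m^3 + 13*m^2 + 30*m + 9)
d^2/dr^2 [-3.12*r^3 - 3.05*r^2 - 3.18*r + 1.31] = -18.72*r - 6.1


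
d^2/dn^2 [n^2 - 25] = 2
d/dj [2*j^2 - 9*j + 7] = 4*j - 9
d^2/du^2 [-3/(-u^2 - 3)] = 18*(u^2 - 1)/(u^2 + 3)^3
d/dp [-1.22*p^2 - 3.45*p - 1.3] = -2.44*p - 3.45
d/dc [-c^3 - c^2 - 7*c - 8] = -3*c^2 - 2*c - 7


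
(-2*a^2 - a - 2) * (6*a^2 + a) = -12*a^4 - 8*a^3 - 13*a^2 - 2*a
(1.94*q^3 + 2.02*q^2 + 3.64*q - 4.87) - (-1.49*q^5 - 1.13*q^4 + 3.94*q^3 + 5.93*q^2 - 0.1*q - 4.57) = 1.49*q^5 + 1.13*q^4 - 2.0*q^3 - 3.91*q^2 + 3.74*q - 0.3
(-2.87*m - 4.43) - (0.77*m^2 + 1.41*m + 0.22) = -0.77*m^2 - 4.28*m - 4.65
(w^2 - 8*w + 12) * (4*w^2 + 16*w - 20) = 4*w^4 - 16*w^3 - 100*w^2 + 352*w - 240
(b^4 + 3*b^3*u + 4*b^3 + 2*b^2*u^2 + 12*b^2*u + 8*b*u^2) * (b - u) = b^5 + 2*b^4*u + 4*b^4 - b^3*u^2 + 8*b^3*u - 2*b^2*u^3 - 4*b^2*u^2 - 8*b*u^3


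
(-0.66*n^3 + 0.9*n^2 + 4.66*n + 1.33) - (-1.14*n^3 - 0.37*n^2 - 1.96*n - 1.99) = 0.48*n^3 + 1.27*n^2 + 6.62*n + 3.32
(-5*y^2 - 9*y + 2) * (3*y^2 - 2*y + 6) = -15*y^4 - 17*y^3 - 6*y^2 - 58*y + 12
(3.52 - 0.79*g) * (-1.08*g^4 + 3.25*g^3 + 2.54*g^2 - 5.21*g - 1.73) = 0.8532*g^5 - 6.3691*g^4 + 9.4334*g^3 + 13.0567*g^2 - 16.9725*g - 6.0896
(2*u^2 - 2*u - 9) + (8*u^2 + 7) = 10*u^2 - 2*u - 2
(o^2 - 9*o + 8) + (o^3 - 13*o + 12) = o^3 + o^2 - 22*o + 20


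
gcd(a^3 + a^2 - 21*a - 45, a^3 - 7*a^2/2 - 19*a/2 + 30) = a + 3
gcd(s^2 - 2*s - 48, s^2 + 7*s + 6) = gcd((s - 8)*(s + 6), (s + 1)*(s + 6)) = s + 6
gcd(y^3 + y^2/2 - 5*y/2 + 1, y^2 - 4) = y + 2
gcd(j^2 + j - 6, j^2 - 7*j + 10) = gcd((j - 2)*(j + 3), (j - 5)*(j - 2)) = j - 2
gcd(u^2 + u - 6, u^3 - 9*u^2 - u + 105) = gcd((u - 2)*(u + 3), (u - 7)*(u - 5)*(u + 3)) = u + 3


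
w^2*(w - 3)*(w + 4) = w^4 + w^3 - 12*w^2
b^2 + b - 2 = (b - 1)*(b + 2)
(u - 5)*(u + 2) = u^2 - 3*u - 10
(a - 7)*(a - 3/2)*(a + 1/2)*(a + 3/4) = a^4 - 29*a^3/4 + a^2/4 + 159*a/16 + 63/16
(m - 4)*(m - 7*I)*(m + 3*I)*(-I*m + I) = -I*m^4 - 4*m^3 + 5*I*m^3 + 20*m^2 - 25*I*m^2 - 16*m + 105*I*m - 84*I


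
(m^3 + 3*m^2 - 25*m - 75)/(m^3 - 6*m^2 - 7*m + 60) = (m + 5)/(m - 4)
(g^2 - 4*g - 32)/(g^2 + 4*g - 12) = (g^2 - 4*g - 32)/(g^2 + 4*g - 12)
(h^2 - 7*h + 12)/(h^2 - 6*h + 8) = (h - 3)/(h - 2)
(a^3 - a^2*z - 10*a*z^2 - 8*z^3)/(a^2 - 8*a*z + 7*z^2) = (a^3 - a^2*z - 10*a*z^2 - 8*z^3)/(a^2 - 8*a*z + 7*z^2)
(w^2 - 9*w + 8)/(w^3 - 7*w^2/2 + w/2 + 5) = 2*(w^2 - 9*w + 8)/(2*w^3 - 7*w^2 + w + 10)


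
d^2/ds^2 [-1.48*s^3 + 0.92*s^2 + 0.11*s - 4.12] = 1.84 - 8.88*s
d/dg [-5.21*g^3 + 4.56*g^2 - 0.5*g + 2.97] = -15.63*g^2 + 9.12*g - 0.5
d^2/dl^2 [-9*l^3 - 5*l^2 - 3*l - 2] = -54*l - 10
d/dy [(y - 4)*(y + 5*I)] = 2*y - 4 + 5*I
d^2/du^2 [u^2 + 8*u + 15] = 2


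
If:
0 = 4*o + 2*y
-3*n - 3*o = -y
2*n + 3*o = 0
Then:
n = 0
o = 0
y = 0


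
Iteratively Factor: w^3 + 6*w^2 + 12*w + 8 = (w + 2)*(w^2 + 4*w + 4) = (w + 2)^2*(w + 2)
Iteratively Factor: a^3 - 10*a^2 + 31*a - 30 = (a - 3)*(a^2 - 7*a + 10) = (a - 3)*(a - 2)*(a - 5)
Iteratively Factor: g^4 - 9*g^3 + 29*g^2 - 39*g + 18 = (g - 2)*(g^3 - 7*g^2 + 15*g - 9) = (g - 3)*(g - 2)*(g^2 - 4*g + 3) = (g - 3)^2*(g - 2)*(g - 1)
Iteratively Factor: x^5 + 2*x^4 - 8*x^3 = (x)*(x^4 + 2*x^3 - 8*x^2) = x^2*(x^3 + 2*x^2 - 8*x) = x^2*(x + 4)*(x^2 - 2*x) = x^2*(x - 2)*(x + 4)*(x)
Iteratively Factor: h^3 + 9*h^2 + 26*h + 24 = (h + 3)*(h^2 + 6*h + 8) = (h + 3)*(h + 4)*(h + 2)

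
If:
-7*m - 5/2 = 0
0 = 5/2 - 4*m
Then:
No Solution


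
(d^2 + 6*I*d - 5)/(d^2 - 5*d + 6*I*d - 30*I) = (d^2 + 6*I*d - 5)/(d^2 + d*(-5 + 6*I) - 30*I)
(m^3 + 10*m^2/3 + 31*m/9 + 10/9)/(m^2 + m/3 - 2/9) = (3*m^2 + 8*m + 5)/(3*m - 1)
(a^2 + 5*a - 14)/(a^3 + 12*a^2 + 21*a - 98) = 1/(a + 7)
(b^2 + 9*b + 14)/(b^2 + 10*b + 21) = (b + 2)/(b + 3)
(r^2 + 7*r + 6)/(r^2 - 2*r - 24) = (r^2 + 7*r + 6)/(r^2 - 2*r - 24)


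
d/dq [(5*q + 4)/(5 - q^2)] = (5*q^2 + 8*q + 25)/(q^4 - 10*q^2 + 25)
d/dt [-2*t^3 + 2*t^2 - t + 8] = -6*t^2 + 4*t - 1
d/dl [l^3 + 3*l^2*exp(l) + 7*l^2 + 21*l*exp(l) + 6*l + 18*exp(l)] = 3*l^2*exp(l) + 3*l^2 + 27*l*exp(l) + 14*l + 39*exp(l) + 6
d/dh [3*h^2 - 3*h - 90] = 6*h - 3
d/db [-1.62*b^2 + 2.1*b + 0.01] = 2.1 - 3.24*b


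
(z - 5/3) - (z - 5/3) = 0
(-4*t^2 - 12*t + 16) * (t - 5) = -4*t^3 + 8*t^2 + 76*t - 80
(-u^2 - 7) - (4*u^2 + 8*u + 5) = -5*u^2 - 8*u - 12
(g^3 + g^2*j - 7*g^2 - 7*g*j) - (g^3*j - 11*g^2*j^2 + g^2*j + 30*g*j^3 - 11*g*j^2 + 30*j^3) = -g^3*j + g^3 + 11*g^2*j^2 - 7*g^2 - 30*g*j^3 + 11*g*j^2 - 7*g*j - 30*j^3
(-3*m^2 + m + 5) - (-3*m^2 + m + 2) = 3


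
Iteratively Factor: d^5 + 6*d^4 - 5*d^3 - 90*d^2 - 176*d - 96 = (d - 4)*(d^4 + 10*d^3 + 35*d^2 + 50*d + 24) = (d - 4)*(d + 3)*(d^3 + 7*d^2 + 14*d + 8) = (d - 4)*(d + 2)*(d + 3)*(d^2 + 5*d + 4) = (d - 4)*(d + 1)*(d + 2)*(d + 3)*(d + 4)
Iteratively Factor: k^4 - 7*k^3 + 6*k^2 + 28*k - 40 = (k - 2)*(k^3 - 5*k^2 - 4*k + 20) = (k - 2)*(k + 2)*(k^2 - 7*k + 10) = (k - 2)^2*(k + 2)*(k - 5)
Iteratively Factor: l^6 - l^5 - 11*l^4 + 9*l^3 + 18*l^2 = (l - 2)*(l^5 + l^4 - 9*l^3 - 9*l^2) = l*(l - 2)*(l^4 + l^3 - 9*l^2 - 9*l) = l^2*(l - 2)*(l^3 + l^2 - 9*l - 9) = l^2*(l - 2)*(l + 1)*(l^2 - 9) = l^2*(l - 3)*(l - 2)*(l + 1)*(l + 3)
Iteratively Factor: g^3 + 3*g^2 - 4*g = (g - 1)*(g^2 + 4*g) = (g - 1)*(g + 4)*(g)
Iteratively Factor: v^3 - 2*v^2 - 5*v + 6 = (v - 1)*(v^2 - v - 6) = (v - 1)*(v + 2)*(v - 3)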